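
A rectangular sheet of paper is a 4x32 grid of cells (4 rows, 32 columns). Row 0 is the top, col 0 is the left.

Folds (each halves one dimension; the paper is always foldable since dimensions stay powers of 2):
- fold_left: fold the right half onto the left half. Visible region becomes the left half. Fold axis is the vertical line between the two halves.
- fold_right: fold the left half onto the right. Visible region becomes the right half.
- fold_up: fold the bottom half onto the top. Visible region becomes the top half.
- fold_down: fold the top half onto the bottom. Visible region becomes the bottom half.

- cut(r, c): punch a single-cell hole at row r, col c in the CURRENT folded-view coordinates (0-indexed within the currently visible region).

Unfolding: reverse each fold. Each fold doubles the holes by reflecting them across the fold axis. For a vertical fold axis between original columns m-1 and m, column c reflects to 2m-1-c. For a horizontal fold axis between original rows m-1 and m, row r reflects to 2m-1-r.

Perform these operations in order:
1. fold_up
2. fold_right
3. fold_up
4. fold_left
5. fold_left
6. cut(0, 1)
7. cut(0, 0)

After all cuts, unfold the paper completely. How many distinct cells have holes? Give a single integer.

Op 1 fold_up: fold axis h@2; visible region now rows[0,2) x cols[0,32) = 2x32
Op 2 fold_right: fold axis v@16; visible region now rows[0,2) x cols[16,32) = 2x16
Op 3 fold_up: fold axis h@1; visible region now rows[0,1) x cols[16,32) = 1x16
Op 4 fold_left: fold axis v@24; visible region now rows[0,1) x cols[16,24) = 1x8
Op 5 fold_left: fold axis v@20; visible region now rows[0,1) x cols[16,20) = 1x4
Op 6 cut(0, 1): punch at orig (0,17); cuts so far [(0, 17)]; region rows[0,1) x cols[16,20) = 1x4
Op 7 cut(0, 0): punch at orig (0,16); cuts so far [(0, 16), (0, 17)]; region rows[0,1) x cols[16,20) = 1x4
Unfold 1 (reflect across v@20): 4 holes -> [(0, 16), (0, 17), (0, 22), (0, 23)]
Unfold 2 (reflect across v@24): 8 holes -> [(0, 16), (0, 17), (0, 22), (0, 23), (0, 24), (0, 25), (0, 30), (0, 31)]
Unfold 3 (reflect across h@1): 16 holes -> [(0, 16), (0, 17), (0, 22), (0, 23), (0, 24), (0, 25), (0, 30), (0, 31), (1, 16), (1, 17), (1, 22), (1, 23), (1, 24), (1, 25), (1, 30), (1, 31)]
Unfold 4 (reflect across v@16): 32 holes -> [(0, 0), (0, 1), (0, 6), (0, 7), (0, 8), (0, 9), (0, 14), (0, 15), (0, 16), (0, 17), (0, 22), (0, 23), (0, 24), (0, 25), (0, 30), (0, 31), (1, 0), (1, 1), (1, 6), (1, 7), (1, 8), (1, 9), (1, 14), (1, 15), (1, 16), (1, 17), (1, 22), (1, 23), (1, 24), (1, 25), (1, 30), (1, 31)]
Unfold 5 (reflect across h@2): 64 holes -> [(0, 0), (0, 1), (0, 6), (0, 7), (0, 8), (0, 9), (0, 14), (0, 15), (0, 16), (0, 17), (0, 22), (0, 23), (0, 24), (0, 25), (0, 30), (0, 31), (1, 0), (1, 1), (1, 6), (1, 7), (1, 8), (1, 9), (1, 14), (1, 15), (1, 16), (1, 17), (1, 22), (1, 23), (1, 24), (1, 25), (1, 30), (1, 31), (2, 0), (2, 1), (2, 6), (2, 7), (2, 8), (2, 9), (2, 14), (2, 15), (2, 16), (2, 17), (2, 22), (2, 23), (2, 24), (2, 25), (2, 30), (2, 31), (3, 0), (3, 1), (3, 6), (3, 7), (3, 8), (3, 9), (3, 14), (3, 15), (3, 16), (3, 17), (3, 22), (3, 23), (3, 24), (3, 25), (3, 30), (3, 31)]

Answer: 64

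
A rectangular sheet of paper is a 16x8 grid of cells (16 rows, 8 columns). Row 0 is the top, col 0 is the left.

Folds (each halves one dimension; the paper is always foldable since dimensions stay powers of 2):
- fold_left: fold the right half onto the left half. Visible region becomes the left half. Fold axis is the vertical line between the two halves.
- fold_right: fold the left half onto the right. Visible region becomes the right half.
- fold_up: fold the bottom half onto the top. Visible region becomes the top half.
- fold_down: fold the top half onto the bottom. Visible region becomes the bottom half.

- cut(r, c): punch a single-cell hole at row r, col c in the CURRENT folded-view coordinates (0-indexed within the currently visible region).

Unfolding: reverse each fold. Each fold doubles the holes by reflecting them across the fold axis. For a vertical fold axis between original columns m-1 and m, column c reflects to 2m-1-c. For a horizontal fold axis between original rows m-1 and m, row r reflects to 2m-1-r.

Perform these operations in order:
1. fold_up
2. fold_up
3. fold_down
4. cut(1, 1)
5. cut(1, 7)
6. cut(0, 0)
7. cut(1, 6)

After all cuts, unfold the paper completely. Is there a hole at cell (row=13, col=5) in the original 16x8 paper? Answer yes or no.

Answer: no

Derivation:
Op 1 fold_up: fold axis h@8; visible region now rows[0,8) x cols[0,8) = 8x8
Op 2 fold_up: fold axis h@4; visible region now rows[0,4) x cols[0,8) = 4x8
Op 3 fold_down: fold axis h@2; visible region now rows[2,4) x cols[0,8) = 2x8
Op 4 cut(1, 1): punch at orig (3,1); cuts so far [(3, 1)]; region rows[2,4) x cols[0,8) = 2x8
Op 5 cut(1, 7): punch at orig (3,7); cuts so far [(3, 1), (3, 7)]; region rows[2,4) x cols[0,8) = 2x8
Op 6 cut(0, 0): punch at orig (2,0); cuts so far [(2, 0), (3, 1), (3, 7)]; region rows[2,4) x cols[0,8) = 2x8
Op 7 cut(1, 6): punch at orig (3,6); cuts so far [(2, 0), (3, 1), (3, 6), (3, 7)]; region rows[2,4) x cols[0,8) = 2x8
Unfold 1 (reflect across h@2): 8 holes -> [(0, 1), (0, 6), (0, 7), (1, 0), (2, 0), (3, 1), (3, 6), (3, 7)]
Unfold 2 (reflect across h@4): 16 holes -> [(0, 1), (0, 6), (0, 7), (1, 0), (2, 0), (3, 1), (3, 6), (3, 7), (4, 1), (4, 6), (4, 7), (5, 0), (6, 0), (7, 1), (7, 6), (7, 7)]
Unfold 3 (reflect across h@8): 32 holes -> [(0, 1), (0, 6), (0, 7), (1, 0), (2, 0), (3, 1), (3, 6), (3, 7), (4, 1), (4, 6), (4, 7), (5, 0), (6, 0), (7, 1), (7, 6), (7, 7), (8, 1), (8, 6), (8, 7), (9, 0), (10, 0), (11, 1), (11, 6), (11, 7), (12, 1), (12, 6), (12, 7), (13, 0), (14, 0), (15, 1), (15, 6), (15, 7)]
Holes: [(0, 1), (0, 6), (0, 7), (1, 0), (2, 0), (3, 1), (3, 6), (3, 7), (4, 1), (4, 6), (4, 7), (5, 0), (6, 0), (7, 1), (7, 6), (7, 7), (8, 1), (8, 6), (8, 7), (9, 0), (10, 0), (11, 1), (11, 6), (11, 7), (12, 1), (12, 6), (12, 7), (13, 0), (14, 0), (15, 1), (15, 6), (15, 7)]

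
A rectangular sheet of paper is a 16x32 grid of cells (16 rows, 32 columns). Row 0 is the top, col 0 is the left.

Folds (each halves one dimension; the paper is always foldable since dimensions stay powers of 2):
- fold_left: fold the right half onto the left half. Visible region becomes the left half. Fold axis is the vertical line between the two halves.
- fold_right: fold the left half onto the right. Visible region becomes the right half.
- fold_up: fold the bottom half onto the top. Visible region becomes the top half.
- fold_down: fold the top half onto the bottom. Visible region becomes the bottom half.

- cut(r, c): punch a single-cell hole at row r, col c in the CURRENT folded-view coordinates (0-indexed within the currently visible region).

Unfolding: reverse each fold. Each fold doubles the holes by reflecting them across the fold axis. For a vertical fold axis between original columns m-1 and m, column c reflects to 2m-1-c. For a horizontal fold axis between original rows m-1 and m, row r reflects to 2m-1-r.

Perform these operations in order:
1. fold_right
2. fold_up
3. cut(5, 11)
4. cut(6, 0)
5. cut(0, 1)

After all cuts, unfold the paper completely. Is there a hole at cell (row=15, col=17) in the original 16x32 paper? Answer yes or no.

Op 1 fold_right: fold axis v@16; visible region now rows[0,16) x cols[16,32) = 16x16
Op 2 fold_up: fold axis h@8; visible region now rows[0,8) x cols[16,32) = 8x16
Op 3 cut(5, 11): punch at orig (5,27); cuts so far [(5, 27)]; region rows[0,8) x cols[16,32) = 8x16
Op 4 cut(6, 0): punch at orig (6,16); cuts so far [(5, 27), (6, 16)]; region rows[0,8) x cols[16,32) = 8x16
Op 5 cut(0, 1): punch at orig (0,17); cuts so far [(0, 17), (5, 27), (6, 16)]; region rows[0,8) x cols[16,32) = 8x16
Unfold 1 (reflect across h@8): 6 holes -> [(0, 17), (5, 27), (6, 16), (9, 16), (10, 27), (15, 17)]
Unfold 2 (reflect across v@16): 12 holes -> [(0, 14), (0, 17), (5, 4), (5, 27), (6, 15), (6, 16), (9, 15), (9, 16), (10, 4), (10, 27), (15, 14), (15, 17)]
Holes: [(0, 14), (0, 17), (5, 4), (5, 27), (6, 15), (6, 16), (9, 15), (9, 16), (10, 4), (10, 27), (15, 14), (15, 17)]

Answer: yes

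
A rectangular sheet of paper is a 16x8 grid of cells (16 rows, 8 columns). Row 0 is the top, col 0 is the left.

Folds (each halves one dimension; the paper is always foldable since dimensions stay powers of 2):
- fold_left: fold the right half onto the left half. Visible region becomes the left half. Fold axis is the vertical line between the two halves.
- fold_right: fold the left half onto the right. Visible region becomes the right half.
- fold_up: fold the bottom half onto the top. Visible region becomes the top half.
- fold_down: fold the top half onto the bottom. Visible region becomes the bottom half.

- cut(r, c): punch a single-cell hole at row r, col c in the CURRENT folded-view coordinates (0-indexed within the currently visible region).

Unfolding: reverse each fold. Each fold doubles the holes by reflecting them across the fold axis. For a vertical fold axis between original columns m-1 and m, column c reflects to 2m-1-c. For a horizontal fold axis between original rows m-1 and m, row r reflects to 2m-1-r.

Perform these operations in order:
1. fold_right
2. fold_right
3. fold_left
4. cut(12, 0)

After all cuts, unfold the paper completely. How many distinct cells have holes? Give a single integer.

Op 1 fold_right: fold axis v@4; visible region now rows[0,16) x cols[4,8) = 16x4
Op 2 fold_right: fold axis v@6; visible region now rows[0,16) x cols[6,8) = 16x2
Op 3 fold_left: fold axis v@7; visible region now rows[0,16) x cols[6,7) = 16x1
Op 4 cut(12, 0): punch at orig (12,6); cuts so far [(12, 6)]; region rows[0,16) x cols[6,7) = 16x1
Unfold 1 (reflect across v@7): 2 holes -> [(12, 6), (12, 7)]
Unfold 2 (reflect across v@6): 4 holes -> [(12, 4), (12, 5), (12, 6), (12, 7)]
Unfold 3 (reflect across v@4): 8 holes -> [(12, 0), (12, 1), (12, 2), (12, 3), (12, 4), (12, 5), (12, 6), (12, 7)]

Answer: 8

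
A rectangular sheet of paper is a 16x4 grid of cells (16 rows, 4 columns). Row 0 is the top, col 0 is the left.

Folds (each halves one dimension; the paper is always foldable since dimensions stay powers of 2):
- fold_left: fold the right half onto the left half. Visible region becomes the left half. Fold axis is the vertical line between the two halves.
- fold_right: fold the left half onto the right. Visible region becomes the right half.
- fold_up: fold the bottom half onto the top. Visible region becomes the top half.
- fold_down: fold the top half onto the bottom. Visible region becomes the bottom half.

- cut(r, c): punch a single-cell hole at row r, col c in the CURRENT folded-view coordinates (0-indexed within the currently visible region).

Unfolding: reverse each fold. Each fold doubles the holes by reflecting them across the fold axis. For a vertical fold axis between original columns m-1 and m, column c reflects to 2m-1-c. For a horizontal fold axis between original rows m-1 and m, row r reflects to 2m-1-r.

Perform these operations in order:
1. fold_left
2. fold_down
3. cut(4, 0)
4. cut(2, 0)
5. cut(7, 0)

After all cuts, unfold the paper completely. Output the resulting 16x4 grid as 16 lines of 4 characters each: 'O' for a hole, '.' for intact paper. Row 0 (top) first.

Answer: O..O
....
....
O..O
....
O..O
....
....
....
....
O..O
....
O..O
....
....
O..O

Derivation:
Op 1 fold_left: fold axis v@2; visible region now rows[0,16) x cols[0,2) = 16x2
Op 2 fold_down: fold axis h@8; visible region now rows[8,16) x cols[0,2) = 8x2
Op 3 cut(4, 0): punch at orig (12,0); cuts so far [(12, 0)]; region rows[8,16) x cols[0,2) = 8x2
Op 4 cut(2, 0): punch at orig (10,0); cuts so far [(10, 0), (12, 0)]; region rows[8,16) x cols[0,2) = 8x2
Op 5 cut(7, 0): punch at orig (15,0); cuts so far [(10, 0), (12, 0), (15, 0)]; region rows[8,16) x cols[0,2) = 8x2
Unfold 1 (reflect across h@8): 6 holes -> [(0, 0), (3, 0), (5, 0), (10, 0), (12, 0), (15, 0)]
Unfold 2 (reflect across v@2): 12 holes -> [(0, 0), (0, 3), (3, 0), (3, 3), (5, 0), (5, 3), (10, 0), (10, 3), (12, 0), (12, 3), (15, 0), (15, 3)]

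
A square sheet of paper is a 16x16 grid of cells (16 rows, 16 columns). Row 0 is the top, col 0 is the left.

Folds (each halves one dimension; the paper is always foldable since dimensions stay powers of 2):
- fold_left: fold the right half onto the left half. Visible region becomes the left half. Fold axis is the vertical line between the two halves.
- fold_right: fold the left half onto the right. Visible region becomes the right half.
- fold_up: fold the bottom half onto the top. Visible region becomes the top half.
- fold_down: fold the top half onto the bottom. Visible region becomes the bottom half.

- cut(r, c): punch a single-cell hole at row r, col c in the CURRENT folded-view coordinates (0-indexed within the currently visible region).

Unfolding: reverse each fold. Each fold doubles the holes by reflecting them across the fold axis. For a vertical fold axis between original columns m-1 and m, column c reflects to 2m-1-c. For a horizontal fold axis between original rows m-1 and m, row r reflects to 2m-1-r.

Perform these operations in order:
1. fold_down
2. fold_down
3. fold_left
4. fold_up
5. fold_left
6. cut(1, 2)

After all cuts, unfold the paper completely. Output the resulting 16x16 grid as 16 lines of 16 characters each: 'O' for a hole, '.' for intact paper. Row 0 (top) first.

Op 1 fold_down: fold axis h@8; visible region now rows[8,16) x cols[0,16) = 8x16
Op 2 fold_down: fold axis h@12; visible region now rows[12,16) x cols[0,16) = 4x16
Op 3 fold_left: fold axis v@8; visible region now rows[12,16) x cols[0,8) = 4x8
Op 4 fold_up: fold axis h@14; visible region now rows[12,14) x cols[0,8) = 2x8
Op 5 fold_left: fold axis v@4; visible region now rows[12,14) x cols[0,4) = 2x4
Op 6 cut(1, 2): punch at orig (13,2); cuts so far [(13, 2)]; region rows[12,14) x cols[0,4) = 2x4
Unfold 1 (reflect across v@4): 2 holes -> [(13, 2), (13, 5)]
Unfold 2 (reflect across h@14): 4 holes -> [(13, 2), (13, 5), (14, 2), (14, 5)]
Unfold 3 (reflect across v@8): 8 holes -> [(13, 2), (13, 5), (13, 10), (13, 13), (14, 2), (14, 5), (14, 10), (14, 13)]
Unfold 4 (reflect across h@12): 16 holes -> [(9, 2), (9, 5), (9, 10), (9, 13), (10, 2), (10, 5), (10, 10), (10, 13), (13, 2), (13, 5), (13, 10), (13, 13), (14, 2), (14, 5), (14, 10), (14, 13)]
Unfold 5 (reflect across h@8): 32 holes -> [(1, 2), (1, 5), (1, 10), (1, 13), (2, 2), (2, 5), (2, 10), (2, 13), (5, 2), (5, 5), (5, 10), (5, 13), (6, 2), (6, 5), (6, 10), (6, 13), (9, 2), (9, 5), (9, 10), (9, 13), (10, 2), (10, 5), (10, 10), (10, 13), (13, 2), (13, 5), (13, 10), (13, 13), (14, 2), (14, 5), (14, 10), (14, 13)]

Answer: ................
..O..O....O..O..
..O..O....O..O..
................
................
..O..O....O..O..
..O..O....O..O..
................
................
..O..O....O..O..
..O..O....O..O..
................
................
..O..O....O..O..
..O..O....O..O..
................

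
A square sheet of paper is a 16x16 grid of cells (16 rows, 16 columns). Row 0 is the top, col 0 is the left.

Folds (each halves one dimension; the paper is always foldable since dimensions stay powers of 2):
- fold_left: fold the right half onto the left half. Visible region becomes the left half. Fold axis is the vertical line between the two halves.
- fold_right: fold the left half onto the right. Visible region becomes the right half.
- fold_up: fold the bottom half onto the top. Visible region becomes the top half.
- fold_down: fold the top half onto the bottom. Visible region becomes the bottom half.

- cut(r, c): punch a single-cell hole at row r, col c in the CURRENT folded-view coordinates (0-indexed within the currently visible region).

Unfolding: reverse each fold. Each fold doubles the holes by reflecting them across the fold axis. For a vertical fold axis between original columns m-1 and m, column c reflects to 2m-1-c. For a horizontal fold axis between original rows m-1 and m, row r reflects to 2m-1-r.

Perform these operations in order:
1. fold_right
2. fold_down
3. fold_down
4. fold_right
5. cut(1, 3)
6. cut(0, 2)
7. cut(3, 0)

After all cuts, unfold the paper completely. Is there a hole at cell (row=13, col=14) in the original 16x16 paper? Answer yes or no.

Op 1 fold_right: fold axis v@8; visible region now rows[0,16) x cols[8,16) = 16x8
Op 2 fold_down: fold axis h@8; visible region now rows[8,16) x cols[8,16) = 8x8
Op 3 fold_down: fold axis h@12; visible region now rows[12,16) x cols[8,16) = 4x8
Op 4 fold_right: fold axis v@12; visible region now rows[12,16) x cols[12,16) = 4x4
Op 5 cut(1, 3): punch at orig (13,15); cuts so far [(13, 15)]; region rows[12,16) x cols[12,16) = 4x4
Op 6 cut(0, 2): punch at orig (12,14); cuts so far [(12, 14), (13, 15)]; region rows[12,16) x cols[12,16) = 4x4
Op 7 cut(3, 0): punch at orig (15,12); cuts so far [(12, 14), (13, 15), (15, 12)]; region rows[12,16) x cols[12,16) = 4x4
Unfold 1 (reflect across v@12): 6 holes -> [(12, 9), (12, 14), (13, 8), (13, 15), (15, 11), (15, 12)]
Unfold 2 (reflect across h@12): 12 holes -> [(8, 11), (8, 12), (10, 8), (10, 15), (11, 9), (11, 14), (12, 9), (12, 14), (13, 8), (13, 15), (15, 11), (15, 12)]
Unfold 3 (reflect across h@8): 24 holes -> [(0, 11), (0, 12), (2, 8), (2, 15), (3, 9), (3, 14), (4, 9), (4, 14), (5, 8), (5, 15), (7, 11), (7, 12), (8, 11), (8, 12), (10, 8), (10, 15), (11, 9), (11, 14), (12, 9), (12, 14), (13, 8), (13, 15), (15, 11), (15, 12)]
Unfold 4 (reflect across v@8): 48 holes -> [(0, 3), (0, 4), (0, 11), (0, 12), (2, 0), (2, 7), (2, 8), (2, 15), (3, 1), (3, 6), (3, 9), (3, 14), (4, 1), (4, 6), (4, 9), (4, 14), (5, 0), (5, 7), (5, 8), (5, 15), (7, 3), (7, 4), (7, 11), (7, 12), (8, 3), (8, 4), (8, 11), (8, 12), (10, 0), (10, 7), (10, 8), (10, 15), (11, 1), (11, 6), (11, 9), (11, 14), (12, 1), (12, 6), (12, 9), (12, 14), (13, 0), (13, 7), (13, 8), (13, 15), (15, 3), (15, 4), (15, 11), (15, 12)]
Holes: [(0, 3), (0, 4), (0, 11), (0, 12), (2, 0), (2, 7), (2, 8), (2, 15), (3, 1), (3, 6), (3, 9), (3, 14), (4, 1), (4, 6), (4, 9), (4, 14), (5, 0), (5, 7), (5, 8), (5, 15), (7, 3), (7, 4), (7, 11), (7, 12), (8, 3), (8, 4), (8, 11), (8, 12), (10, 0), (10, 7), (10, 8), (10, 15), (11, 1), (11, 6), (11, 9), (11, 14), (12, 1), (12, 6), (12, 9), (12, 14), (13, 0), (13, 7), (13, 8), (13, 15), (15, 3), (15, 4), (15, 11), (15, 12)]

Answer: no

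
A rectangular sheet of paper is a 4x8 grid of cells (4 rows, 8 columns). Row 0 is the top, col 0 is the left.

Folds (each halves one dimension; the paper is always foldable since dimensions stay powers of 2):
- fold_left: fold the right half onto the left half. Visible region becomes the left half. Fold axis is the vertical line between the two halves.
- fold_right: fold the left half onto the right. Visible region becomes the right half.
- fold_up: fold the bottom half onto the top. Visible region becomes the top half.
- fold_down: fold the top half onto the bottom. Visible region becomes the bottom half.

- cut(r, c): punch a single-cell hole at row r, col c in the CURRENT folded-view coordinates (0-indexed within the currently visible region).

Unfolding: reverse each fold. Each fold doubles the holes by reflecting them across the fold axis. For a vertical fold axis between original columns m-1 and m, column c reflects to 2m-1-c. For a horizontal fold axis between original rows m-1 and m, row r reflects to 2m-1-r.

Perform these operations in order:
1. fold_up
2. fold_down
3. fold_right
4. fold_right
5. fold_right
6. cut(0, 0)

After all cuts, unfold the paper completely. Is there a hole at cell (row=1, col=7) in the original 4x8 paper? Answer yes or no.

Answer: yes

Derivation:
Op 1 fold_up: fold axis h@2; visible region now rows[0,2) x cols[0,8) = 2x8
Op 2 fold_down: fold axis h@1; visible region now rows[1,2) x cols[0,8) = 1x8
Op 3 fold_right: fold axis v@4; visible region now rows[1,2) x cols[4,8) = 1x4
Op 4 fold_right: fold axis v@6; visible region now rows[1,2) x cols[6,8) = 1x2
Op 5 fold_right: fold axis v@7; visible region now rows[1,2) x cols[7,8) = 1x1
Op 6 cut(0, 0): punch at orig (1,7); cuts so far [(1, 7)]; region rows[1,2) x cols[7,8) = 1x1
Unfold 1 (reflect across v@7): 2 holes -> [(1, 6), (1, 7)]
Unfold 2 (reflect across v@6): 4 holes -> [(1, 4), (1, 5), (1, 6), (1, 7)]
Unfold 3 (reflect across v@4): 8 holes -> [(1, 0), (1, 1), (1, 2), (1, 3), (1, 4), (1, 5), (1, 6), (1, 7)]
Unfold 4 (reflect across h@1): 16 holes -> [(0, 0), (0, 1), (0, 2), (0, 3), (0, 4), (0, 5), (0, 6), (0, 7), (1, 0), (1, 1), (1, 2), (1, 3), (1, 4), (1, 5), (1, 6), (1, 7)]
Unfold 5 (reflect across h@2): 32 holes -> [(0, 0), (0, 1), (0, 2), (0, 3), (0, 4), (0, 5), (0, 6), (0, 7), (1, 0), (1, 1), (1, 2), (1, 3), (1, 4), (1, 5), (1, 6), (1, 7), (2, 0), (2, 1), (2, 2), (2, 3), (2, 4), (2, 5), (2, 6), (2, 7), (3, 0), (3, 1), (3, 2), (3, 3), (3, 4), (3, 5), (3, 6), (3, 7)]
Holes: [(0, 0), (0, 1), (0, 2), (0, 3), (0, 4), (0, 5), (0, 6), (0, 7), (1, 0), (1, 1), (1, 2), (1, 3), (1, 4), (1, 5), (1, 6), (1, 7), (2, 0), (2, 1), (2, 2), (2, 3), (2, 4), (2, 5), (2, 6), (2, 7), (3, 0), (3, 1), (3, 2), (3, 3), (3, 4), (3, 5), (3, 6), (3, 7)]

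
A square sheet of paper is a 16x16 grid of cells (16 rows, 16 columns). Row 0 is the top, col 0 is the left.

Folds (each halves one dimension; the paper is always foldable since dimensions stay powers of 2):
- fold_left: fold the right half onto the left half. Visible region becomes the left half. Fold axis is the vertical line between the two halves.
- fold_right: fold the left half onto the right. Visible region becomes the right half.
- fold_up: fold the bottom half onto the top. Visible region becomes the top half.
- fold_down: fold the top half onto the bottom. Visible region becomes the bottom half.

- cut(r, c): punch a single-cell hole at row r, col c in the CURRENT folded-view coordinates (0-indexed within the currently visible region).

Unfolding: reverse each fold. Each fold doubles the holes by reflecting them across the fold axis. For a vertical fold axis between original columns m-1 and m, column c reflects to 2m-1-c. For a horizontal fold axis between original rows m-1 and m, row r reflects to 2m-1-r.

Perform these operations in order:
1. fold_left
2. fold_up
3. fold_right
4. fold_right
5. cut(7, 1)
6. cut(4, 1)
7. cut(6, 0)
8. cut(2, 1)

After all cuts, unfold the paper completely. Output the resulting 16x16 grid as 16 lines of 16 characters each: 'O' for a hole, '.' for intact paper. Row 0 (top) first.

Op 1 fold_left: fold axis v@8; visible region now rows[0,16) x cols[0,8) = 16x8
Op 2 fold_up: fold axis h@8; visible region now rows[0,8) x cols[0,8) = 8x8
Op 3 fold_right: fold axis v@4; visible region now rows[0,8) x cols[4,8) = 8x4
Op 4 fold_right: fold axis v@6; visible region now rows[0,8) x cols[6,8) = 8x2
Op 5 cut(7, 1): punch at orig (7,7); cuts so far [(7, 7)]; region rows[0,8) x cols[6,8) = 8x2
Op 6 cut(4, 1): punch at orig (4,7); cuts so far [(4, 7), (7, 7)]; region rows[0,8) x cols[6,8) = 8x2
Op 7 cut(6, 0): punch at orig (6,6); cuts so far [(4, 7), (6, 6), (7, 7)]; region rows[0,8) x cols[6,8) = 8x2
Op 8 cut(2, 1): punch at orig (2,7); cuts so far [(2, 7), (4, 7), (6, 6), (7, 7)]; region rows[0,8) x cols[6,8) = 8x2
Unfold 1 (reflect across v@6): 8 holes -> [(2, 4), (2, 7), (4, 4), (4, 7), (6, 5), (6, 6), (7, 4), (7, 7)]
Unfold 2 (reflect across v@4): 16 holes -> [(2, 0), (2, 3), (2, 4), (2, 7), (4, 0), (4, 3), (4, 4), (4, 7), (6, 1), (6, 2), (6, 5), (6, 6), (7, 0), (7, 3), (7, 4), (7, 7)]
Unfold 3 (reflect across h@8): 32 holes -> [(2, 0), (2, 3), (2, 4), (2, 7), (4, 0), (4, 3), (4, 4), (4, 7), (6, 1), (6, 2), (6, 5), (6, 6), (7, 0), (7, 3), (7, 4), (7, 7), (8, 0), (8, 3), (8, 4), (8, 7), (9, 1), (9, 2), (9, 5), (9, 6), (11, 0), (11, 3), (11, 4), (11, 7), (13, 0), (13, 3), (13, 4), (13, 7)]
Unfold 4 (reflect across v@8): 64 holes -> [(2, 0), (2, 3), (2, 4), (2, 7), (2, 8), (2, 11), (2, 12), (2, 15), (4, 0), (4, 3), (4, 4), (4, 7), (4, 8), (4, 11), (4, 12), (4, 15), (6, 1), (6, 2), (6, 5), (6, 6), (6, 9), (6, 10), (6, 13), (6, 14), (7, 0), (7, 3), (7, 4), (7, 7), (7, 8), (7, 11), (7, 12), (7, 15), (8, 0), (8, 3), (8, 4), (8, 7), (8, 8), (8, 11), (8, 12), (8, 15), (9, 1), (9, 2), (9, 5), (9, 6), (9, 9), (9, 10), (9, 13), (9, 14), (11, 0), (11, 3), (11, 4), (11, 7), (11, 8), (11, 11), (11, 12), (11, 15), (13, 0), (13, 3), (13, 4), (13, 7), (13, 8), (13, 11), (13, 12), (13, 15)]

Answer: ................
................
O..OO..OO..OO..O
................
O..OO..OO..OO..O
................
.OO..OO..OO..OO.
O..OO..OO..OO..O
O..OO..OO..OO..O
.OO..OO..OO..OO.
................
O..OO..OO..OO..O
................
O..OO..OO..OO..O
................
................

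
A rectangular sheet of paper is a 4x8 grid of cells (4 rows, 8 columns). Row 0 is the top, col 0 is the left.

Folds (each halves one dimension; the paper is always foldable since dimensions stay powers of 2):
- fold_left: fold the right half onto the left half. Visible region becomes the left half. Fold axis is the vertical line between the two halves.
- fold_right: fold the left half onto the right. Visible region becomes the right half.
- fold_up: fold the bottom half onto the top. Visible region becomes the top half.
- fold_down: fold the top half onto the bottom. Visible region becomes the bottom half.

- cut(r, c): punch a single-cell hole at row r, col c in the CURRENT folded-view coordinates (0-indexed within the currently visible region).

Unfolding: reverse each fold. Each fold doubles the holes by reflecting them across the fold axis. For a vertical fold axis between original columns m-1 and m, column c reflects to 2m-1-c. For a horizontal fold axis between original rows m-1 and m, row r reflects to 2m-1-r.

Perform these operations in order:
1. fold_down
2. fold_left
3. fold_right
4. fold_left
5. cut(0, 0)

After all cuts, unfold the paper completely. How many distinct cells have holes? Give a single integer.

Op 1 fold_down: fold axis h@2; visible region now rows[2,4) x cols[0,8) = 2x8
Op 2 fold_left: fold axis v@4; visible region now rows[2,4) x cols[0,4) = 2x4
Op 3 fold_right: fold axis v@2; visible region now rows[2,4) x cols[2,4) = 2x2
Op 4 fold_left: fold axis v@3; visible region now rows[2,4) x cols[2,3) = 2x1
Op 5 cut(0, 0): punch at orig (2,2); cuts so far [(2, 2)]; region rows[2,4) x cols[2,3) = 2x1
Unfold 1 (reflect across v@3): 2 holes -> [(2, 2), (2, 3)]
Unfold 2 (reflect across v@2): 4 holes -> [(2, 0), (2, 1), (2, 2), (2, 3)]
Unfold 3 (reflect across v@4): 8 holes -> [(2, 0), (2, 1), (2, 2), (2, 3), (2, 4), (2, 5), (2, 6), (2, 7)]
Unfold 4 (reflect across h@2): 16 holes -> [(1, 0), (1, 1), (1, 2), (1, 3), (1, 4), (1, 5), (1, 6), (1, 7), (2, 0), (2, 1), (2, 2), (2, 3), (2, 4), (2, 5), (2, 6), (2, 7)]

Answer: 16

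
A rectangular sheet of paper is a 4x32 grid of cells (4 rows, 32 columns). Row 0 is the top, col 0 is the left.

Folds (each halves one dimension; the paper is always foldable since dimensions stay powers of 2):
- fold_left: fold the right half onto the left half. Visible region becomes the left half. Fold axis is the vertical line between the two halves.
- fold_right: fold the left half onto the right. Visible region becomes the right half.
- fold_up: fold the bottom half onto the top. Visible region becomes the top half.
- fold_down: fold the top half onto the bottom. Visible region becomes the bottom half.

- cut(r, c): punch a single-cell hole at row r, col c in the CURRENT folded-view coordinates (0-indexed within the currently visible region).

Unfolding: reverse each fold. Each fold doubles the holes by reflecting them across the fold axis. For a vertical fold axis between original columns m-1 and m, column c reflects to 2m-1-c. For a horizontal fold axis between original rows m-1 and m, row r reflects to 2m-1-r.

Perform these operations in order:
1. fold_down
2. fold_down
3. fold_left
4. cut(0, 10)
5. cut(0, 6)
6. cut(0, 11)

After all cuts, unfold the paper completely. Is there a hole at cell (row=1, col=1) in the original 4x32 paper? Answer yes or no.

Answer: no

Derivation:
Op 1 fold_down: fold axis h@2; visible region now rows[2,4) x cols[0,32) = 2x32
Op 2 fold_down: fold axis h@3; visible region now rows[3,4) x cols[0,32) = 1x32
Op 3 fold_left: fold axis v@16; visible region now rows[3,4) x cols[0,16) = 1x16
Op 4 cut(0, 10): punch at orig (3,10); cuts so far [(3, 10)]; region rows[3,4) x cols[0,16) = 1x16
Op 5 cut(0, 6): punch at orig (3,6); cuts so far [(3, 6), (3, 10)]; region rows[3,4) x cols[0,16) = 1x16
Op 6 cut(0, 11): punch at orig (3,11); cuts so far [(3, 6), (3, 10), (3, 11)]; region rows[3,4) x cols[0,16) = 1x16
Unfold 1 (reflect across v@16): 6 holes -> [(3, 6), (3, 10), (3, 11), (3, 20), (3, 21), (3, 25)]
Unfold 2 (reflect across h@3): 12 holes -> [(2, 6), (2, 10), (2, 11), (2, 20), (2, 21), (2, 25), (3, 6), (3, 10), (3, 11), (3, 20), (3, 21), (3, 25)]
Unfold 3 (reflect across h@2): 24 holes -> [(0, 6), (0, 10), (0, 11), (0, 20), (0, 21), (0, 25), (1, 6), (1, 10), (1, 11), (1, 20), (1, 21), (1, 25), (2, 6), (2, 10), (2, 11), (2, 20), (2, 21), (2, 25), (3, 6), (3, 10), (3, 11), (3, 20), (3, 21), (3, 25)]
Holes: [(0, 6), (0, 10), (0, 11), (0, 20), (0, 21), (0, 25), (1, 6), (1, 10), (1, 11), (1, 20), (1, 21), (1, 25), (2, 6), (2, 10), (2, 11), (2, 20), (2, 21), (2, 25), (3, 6), (3, 10), (3, 11), (3, 20), (3, 21), (3, 25)]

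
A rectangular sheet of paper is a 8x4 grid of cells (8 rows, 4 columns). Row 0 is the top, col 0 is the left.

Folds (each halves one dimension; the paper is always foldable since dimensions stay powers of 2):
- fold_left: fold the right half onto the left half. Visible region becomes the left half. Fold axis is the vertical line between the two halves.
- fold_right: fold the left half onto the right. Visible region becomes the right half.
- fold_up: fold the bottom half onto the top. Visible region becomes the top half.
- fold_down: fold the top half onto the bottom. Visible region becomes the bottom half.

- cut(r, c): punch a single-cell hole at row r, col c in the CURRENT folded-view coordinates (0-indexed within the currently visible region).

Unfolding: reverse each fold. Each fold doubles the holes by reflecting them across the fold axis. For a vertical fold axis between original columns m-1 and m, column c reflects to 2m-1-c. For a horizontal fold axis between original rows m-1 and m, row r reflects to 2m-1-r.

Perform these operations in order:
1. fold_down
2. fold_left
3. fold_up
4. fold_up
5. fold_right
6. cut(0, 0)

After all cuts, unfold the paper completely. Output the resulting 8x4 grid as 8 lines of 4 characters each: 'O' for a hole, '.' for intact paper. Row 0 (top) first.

Op 1 fold_down: fold axis h@4; visible region now rows[4,8) x cols[0,4) = 4x4
Op 2 fold_left: fold axis v@2; visible region now rows[4,8) x cols[0,2) = 4x2
Op 3 fold_up: fold axis h@6; visible region now rows[4,6) x cols[0,2) = 2x2
Op 4 fold_up: fold axis h@5; visible region now rows[4,5) x cols[0,2) = 1x2
Op 5 fold_right: fold axis v@1; visible region now rows[4,5) x cols[1,2) = 1x1
Op 6 cut(0, 0): punch at orig (4,1); cuts so far [(4, 1)]; region rows[4,5) x cols[1,2) = 1x1
Unfold 1 (reflect across v@1): 2 holes -> [(4, 0), (4, 1)]
Unfold 2 (reflect across h@5): 4 holes -> [(4, 0), (4, 1), (5, 0), (5, 1)]
Unfold 3 (reflect across h@6): 8 holes -> [(4, 0), (4, 1), (5, 0), (5, 1), (6, 0), (6, 1), (7, 0), (7, 1)]
Unfold 4 (reflect across v@2): 16 holes -> [(4, 0), (4, 1), (4, 2), (4, 3), (5, 0), (5, 1), (5, 2), (5, 3), (6, 0), (6, 1), (6, 2), (6, 3), (7, 0), (7, 1), (7, 2), (7, 3)]
Unfold 5 (reflect across h@4): 32 holes -> [(0, 0), (0, 1), (0, 2), (0, 3), (1, 0), (1, 1), (1, 2), (1, 3), (2, 0), (2, 1), (2, 2), (2, 3), (3, 0), (3, 1), (3, 2), (3, 3), (4, 0), (4, 1), (4, 2), (4, 3), (5, 0), (5, 1), (5, 2), (5, 3), (6, 0), (6, 1), (6, 2), (6, 3), (7, 0), (7, 1), (7, 2), (7, 3)]

Answer: OOOO
OOOO
OOOO
OOOO
OOOO
OOOO
OOOO
OOOO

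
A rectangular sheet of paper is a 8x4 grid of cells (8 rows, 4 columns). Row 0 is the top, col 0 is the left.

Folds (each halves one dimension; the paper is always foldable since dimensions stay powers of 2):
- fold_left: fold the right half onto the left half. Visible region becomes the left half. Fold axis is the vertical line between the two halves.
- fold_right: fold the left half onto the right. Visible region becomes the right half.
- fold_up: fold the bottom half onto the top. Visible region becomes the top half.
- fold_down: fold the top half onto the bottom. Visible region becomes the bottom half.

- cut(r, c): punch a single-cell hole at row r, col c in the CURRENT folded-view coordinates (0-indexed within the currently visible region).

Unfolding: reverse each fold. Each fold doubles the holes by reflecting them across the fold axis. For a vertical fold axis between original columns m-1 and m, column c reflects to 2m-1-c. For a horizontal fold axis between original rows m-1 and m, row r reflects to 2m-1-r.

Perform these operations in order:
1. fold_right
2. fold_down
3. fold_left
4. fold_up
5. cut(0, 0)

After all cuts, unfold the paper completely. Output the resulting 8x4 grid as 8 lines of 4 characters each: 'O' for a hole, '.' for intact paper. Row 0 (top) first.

Answer: OOOO
....
....
OOOO
OOOO
....
....
OOOO

Derivation:
Op 1 fold_right: fold axis v@2; visible region now rows[0,8) x cols[2,4) = 8x2
Op 2 fold_down: fold axis h@4; visible region now rows[4,8) x cols[2,4) = 4x2
Op 3 fold_left: fold axis v@3; visible region now rows[4,8) x cols[2,3) = 4x1
Op 4 fold_up: fold axis h@6; visible region now rows[4,6) x cols[2,3) = 2x1
Op 5 cut(0, 0): punch at orig (4,2); cuts so far [(4, 2)]; region rows[4,6) x cols[2,3) = 2x1
Unfold 1 (reflect across h@6): 2 holes -> [(4, 2), (7, 2)]
Unfold 2 (reflect across v@3): 4 holes -> [(4, 2), (4, 3), (7, 2), (7, 3)]
Unfold 3 (reflect across h@4): 8 holes -> [(0, 2), (0, 3), (3, 2), (3, 3), (4, 2), (4, 3), (7, 2), (7, 3)]
Unfold 4 (reflect across v@2): 16 holes -> [(0, 0), (0, 1), (0, 2), (0, 3), (3, 0), (3, 1), (3, 2), (3, 3), (4, 0), (4, 1), (4, 2), (4, 3), (7, 0), (7, 1), (7, 2), (7, 3)]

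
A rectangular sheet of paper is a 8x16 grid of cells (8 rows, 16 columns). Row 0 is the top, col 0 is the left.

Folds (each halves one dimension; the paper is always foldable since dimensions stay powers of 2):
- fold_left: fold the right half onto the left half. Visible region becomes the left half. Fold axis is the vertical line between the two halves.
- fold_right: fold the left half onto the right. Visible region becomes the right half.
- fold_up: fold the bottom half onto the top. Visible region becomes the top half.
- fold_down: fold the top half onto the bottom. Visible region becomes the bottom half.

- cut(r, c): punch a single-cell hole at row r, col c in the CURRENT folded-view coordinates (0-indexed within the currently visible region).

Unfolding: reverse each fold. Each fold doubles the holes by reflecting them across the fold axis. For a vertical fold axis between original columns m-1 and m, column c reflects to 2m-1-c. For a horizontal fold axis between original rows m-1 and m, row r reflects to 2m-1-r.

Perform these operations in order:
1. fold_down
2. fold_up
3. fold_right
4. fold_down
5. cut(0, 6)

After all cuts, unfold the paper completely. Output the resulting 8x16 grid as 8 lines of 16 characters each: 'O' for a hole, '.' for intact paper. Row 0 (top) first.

Answer: .O............O.
.O............O.
.O............O.
.O............O.
.O............O.
.O............O.
.O............O.
.O............O.

Derivation:
Op 1 fold_down: fold axis h@4; visible region now rows[4,8) x cols[0,16) = 4x16
Op 2 fold_up: fold axis h@6; visible region now rows[4,6) x cols[0,16) = 2x16
Op 3 fold_right: fold axis v@8; visible region now rows[4,6) x cols[8,16) = 2x8
Op 4 fold_down: fold axis h@5; visible region now rows[5,6) x cols[8,16) = 1x8
Op 5 cut(0, 6): punch at orig (5,14); cuts so far [(5, 14)]; region rows[5,6) x cols[8,16) = 1x8
Unfold 1 (reflect across h@5): 2 holes -> [(4, 14), (5, 14)]
Unfold 2 (reflect across v@8): 4 holes -> [(4, 1), (4, 14), (5, 1), (5, 14)]
Unfold 3 (reflect across h@6): 8 holes -> [(4, 1), (4, 14), (5, 1), (5, 14), (6, 1), (6, 14), (7, 1), (7, 14)]
Unfold 4 (reflect across h@4): 16 holes -> [(0, 1), (0, 14), (1, 1), (1, 14), (2, 1), (2, 14), (3, 1), (3, 14), (4, 1), (4, 14), (5, 1), (5, 14), (6, 1), (6, 14), (7, 1), (7, 14)]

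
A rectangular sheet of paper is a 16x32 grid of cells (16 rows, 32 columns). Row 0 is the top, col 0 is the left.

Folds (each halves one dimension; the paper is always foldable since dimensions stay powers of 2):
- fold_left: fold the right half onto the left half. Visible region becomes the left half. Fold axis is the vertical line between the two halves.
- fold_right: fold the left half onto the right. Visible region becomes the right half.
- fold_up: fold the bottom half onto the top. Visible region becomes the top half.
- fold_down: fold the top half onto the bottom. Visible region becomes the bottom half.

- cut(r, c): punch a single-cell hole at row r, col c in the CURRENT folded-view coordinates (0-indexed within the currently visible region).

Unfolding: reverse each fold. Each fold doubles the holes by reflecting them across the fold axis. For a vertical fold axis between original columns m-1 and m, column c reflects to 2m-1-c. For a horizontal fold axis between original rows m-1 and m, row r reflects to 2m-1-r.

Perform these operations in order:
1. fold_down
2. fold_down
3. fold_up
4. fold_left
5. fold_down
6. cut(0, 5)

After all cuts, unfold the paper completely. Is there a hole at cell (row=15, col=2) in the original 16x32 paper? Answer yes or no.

Answer: no

Derivation:
Op 1 fold_down: fold axis h@8; visible region now rows[8,16) x cols[0,32) = 8x32
Op 2 fold_down: fold axis h@12; visible region now rows[12,16) x cols[0,32) = 4x32
Op 3 fold_up: fold axis h@14; visible region now rows[12,14) x cols[0,32) = 2x32
Op 4 fold_left: fold axis v@16; visible region now rows[12,14) x cols[0,16) = 2x16
Op 5 fold_down: fold axis h@13; visible region now rows[13,14) x cols[0,16) = 1x16
Op 6 cut(0, 5): punch at orig (13,5); cuts so far [(13, 5)]; region rows[13,14) x cols[0,16) = 1x16
Unfold 1 (reflect across h@13): 2 holes -> [(12, 5), (13, 5)]
Unfold 2 (reflect across v@16): 4 holes -> [(12, 5), (12, 26), (13, 5), (13, 26)]
Unfold 3 (reflect across h@14): 8 holes -> [(12, 5), (12, 26), (13, 5), (13, 26), (14, 5), (14, 26), (15, 5), (15, 26)]
Unfold 4 (reflect across h@12): 16 holes -> [(8, 5), (8, 26), (9, 5), (9, 26), (10, 5), (10, 26), (11, 5), (11, 26), (12, 5), (12, 26), (13, 5), (13, 26), (14, 5), (14, 26), (15, 5), (15, 26)]
Unfold 5 (reflect across h@8): 32 holes -> [(0, 5), (0, 26), (1, 5), (1, 26), (2, 5), (2, 26), (3, 5), (3, 26), (4, 5), (4, 26), (5, 5), (5, 26), (6, 5), (6, 26), (7, 5), (7, 26), (8, 5), (8, 26), (9, 5), (9, 26), (10, 5), (10, 26), (11, 5), (11, 26), (12, 5), (12, 26), (13, 5), (13, 26), (14, 5), (14, 26), (15, 5), (15, 26)]
Holes: [(0, 5), (0, 26), (1, 5), (1, 26), (2, 5), (2, 26), (3, 5), (3, 26), (4, 5), (4, 26), (5, 5), (5, 26), (6, 5), (6, 26), (7, 5), (7, 26), (8, 5), (8, 26), (9, 5), (9, 26), (10, 5), (10, 26), (11, 5), (11, 26), (12, 5), (12, 26), (13, 5), (13, 26), (14, 5), (14, 26), (15, 5), (15, 26)]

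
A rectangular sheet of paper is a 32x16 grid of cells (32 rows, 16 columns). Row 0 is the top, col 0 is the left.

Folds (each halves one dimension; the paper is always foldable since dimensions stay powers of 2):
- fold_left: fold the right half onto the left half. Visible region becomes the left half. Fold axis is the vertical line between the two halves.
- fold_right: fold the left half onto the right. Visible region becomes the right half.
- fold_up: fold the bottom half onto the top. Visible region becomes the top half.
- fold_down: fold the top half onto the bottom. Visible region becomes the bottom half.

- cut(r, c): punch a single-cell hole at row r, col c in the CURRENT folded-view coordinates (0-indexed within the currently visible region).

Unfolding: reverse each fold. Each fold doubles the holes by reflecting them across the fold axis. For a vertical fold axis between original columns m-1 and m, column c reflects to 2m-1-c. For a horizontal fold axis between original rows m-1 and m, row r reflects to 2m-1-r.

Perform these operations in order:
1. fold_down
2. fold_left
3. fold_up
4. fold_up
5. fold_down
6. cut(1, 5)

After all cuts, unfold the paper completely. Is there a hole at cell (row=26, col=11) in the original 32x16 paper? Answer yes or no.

Answer: no

Derivation:
Op 1 fold_down: fold axis h@16; visible region now rows[16,32) x cols[0,16) = 16x16
Op 2 fold_left: fold axis v@8; visible region now rows[16,32) x cols[0,8) = 16x8
Op 3 fold_up: fold axis h@24; visible region now rows[16,24) x cols[0,8) = 8x8
Op 4 fold_up: fold axis h@20; visible region now rows[16,20) x cols[0,8) = 4x8
Op 5 fold_down: fold axis h@18; visible region now rows[18,20) x cols[0,8) = 2x8
Op 6 cut(1, 5): punch at orig (19,5); cuts so far [(19, 5)]; region rows[18,20) x cols[0,8) = 2x8
Unfold 1 (reflect across h@18): 2 holes -> [(16, 5), (19, 5)]
Unfold 2 (reflect across h@20): 4 holes -> [(16, 5), (19, 5), (20, 5), (23, 5)]
Unfold 3 (reflect across h@24): 8 holes -> [(16, 5), (19, 5), (20, 5), (23, 5), (24, 5), (27, 5), (28, 5), (31, 5)]
Unfold 4 (reflect across v@8): 16 holes -> [(16, 5), (16, 10), (19, 5), (19, 10), (20, 5), (20, 10), (23, 5), (23, 10), (24, 5), (24, 10), (27, 5), (27, 10), (28, 5), (28, 10), (31, 5), (31, 10)]
Unfold 5 (reflect across h@16): 32 holes -> [(0, 5), (0, 10), (3, 5), (3, 10), (4, 5), (4, 10), (7, 5), (7, 10), (8, 5), (8, 10), (11, 5), (11, 10), (12, 5), (12, 10), (15, 5), (15, 10), (16, 5), (16, 10), (19, 5), (19, 10), (20, 5), (20, 10), (23, 5), (23, 10), (24, 5), (24, 10), (27, 5), (27, 10), (28, 5), (28, 10), (31, 5), (31, 10)]
Holes: [(0, 5), (0, 10), (3, 5), (3, 10), (4, 5), (4, 10), (7, 5), (7, 10), (8, 5), (8, 10), (11, 5), (11, 10), (12, 5), (12, 10), (15, 5), (15, 10), (16, 5), (16, 10), (19, 5), (19, 10), (20, 5), (20, 10), (23, 5), (23, 10), (24, 5), (24, 10), (27, 5), (27, 10), (28, 5), (28, 10), (31, 5), (31, 10)]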